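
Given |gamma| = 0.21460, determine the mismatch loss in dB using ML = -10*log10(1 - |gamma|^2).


ML = -10 * log10(1 - 0.21460^2) = -10 * log10(0.95394684) = 0.2048 dB

0.2048 dB


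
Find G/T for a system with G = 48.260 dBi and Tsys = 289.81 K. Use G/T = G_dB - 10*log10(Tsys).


G/T = 48.260 - 10*log10(289.81) = 48.260 - 24.62113 = 23.64 dB/K

23.64 dB/K


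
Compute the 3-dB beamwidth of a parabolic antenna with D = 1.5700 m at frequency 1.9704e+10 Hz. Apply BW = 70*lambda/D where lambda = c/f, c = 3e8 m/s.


lambda = c / f = 3.0000e+08 / 1.9704e+10 = 0.01522533 m
BW = 70 * 0.01522533 / 1.5700 = 0.6788 deg

0.6788 deg


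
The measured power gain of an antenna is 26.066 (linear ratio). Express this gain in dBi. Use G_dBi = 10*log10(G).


G_dBi = 10 * log10(26.066) = 14.16 dBi

14.16 dBi


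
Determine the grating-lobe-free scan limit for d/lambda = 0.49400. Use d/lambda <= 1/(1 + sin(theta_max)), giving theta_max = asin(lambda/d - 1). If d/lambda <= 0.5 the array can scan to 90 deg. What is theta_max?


lambda/d - 1 = 1/0.49400 - 1 = 1.024291 >= 1
d/lambda <= 0.5, so the array can scan to endfire without grating lobes: theta_max = 90 deg

90 deg


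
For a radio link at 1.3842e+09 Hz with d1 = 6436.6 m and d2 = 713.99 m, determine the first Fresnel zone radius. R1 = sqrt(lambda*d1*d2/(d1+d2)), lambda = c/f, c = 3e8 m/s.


lambda = c / f = 3.0000e+08 / 1.3842e+09 = 0.2167317 m
R1 = sqrt(0.2167317 * 6436.6 * 713.99 / (6436.6 + 713.99)) = 11.80 m

11.80 m


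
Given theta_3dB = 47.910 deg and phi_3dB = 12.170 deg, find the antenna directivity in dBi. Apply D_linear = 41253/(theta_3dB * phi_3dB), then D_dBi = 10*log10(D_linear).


D_linear = 41253 / (47.910 * 12.170) = 70.75201
D_dBi = 10 * log10(70.75201) = 18.50 dBi

18.50 dBi


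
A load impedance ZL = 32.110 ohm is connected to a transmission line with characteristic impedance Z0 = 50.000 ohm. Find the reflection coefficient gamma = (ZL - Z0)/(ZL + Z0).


gamma = (32.110 - 50.000) / (32.110 + 50.000) = -0.2179

-0.2179


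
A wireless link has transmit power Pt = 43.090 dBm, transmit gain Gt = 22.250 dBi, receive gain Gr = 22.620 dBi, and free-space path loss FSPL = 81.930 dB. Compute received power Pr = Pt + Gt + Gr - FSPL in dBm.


Pr = 43.090 + 22.250 + 22.620 - 81.930 = 6.03 dBm

6.03 dBm


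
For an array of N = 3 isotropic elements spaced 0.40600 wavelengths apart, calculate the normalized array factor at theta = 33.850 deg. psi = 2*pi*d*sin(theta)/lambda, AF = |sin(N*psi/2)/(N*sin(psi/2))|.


psi = 2*pi*0.40600*sin(33.850 deg) = 1.420945 rad
AF = |sin(3*1.420945/2) / (3*sin(1.420945/2))| = 0.4329

0.4329


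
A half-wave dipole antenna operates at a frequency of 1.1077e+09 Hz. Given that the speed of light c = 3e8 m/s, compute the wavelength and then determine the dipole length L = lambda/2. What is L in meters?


lambda = c / f = 3.0000e+08 / 1.1077e+09 = 0.2708315 m
L = lambda / 2 = 0.2708315 / 2 = 0.1354 m

0.1354 m


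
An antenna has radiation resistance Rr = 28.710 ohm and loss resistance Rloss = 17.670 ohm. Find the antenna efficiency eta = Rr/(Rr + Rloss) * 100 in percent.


eta = 28.710 / (28.710 + 17.670) * 100 = 61.90%

61.90%


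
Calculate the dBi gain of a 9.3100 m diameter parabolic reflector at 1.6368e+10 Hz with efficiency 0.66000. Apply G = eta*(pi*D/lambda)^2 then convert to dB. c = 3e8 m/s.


lambda = c / f = 3.0000e+08 / 1.6368e+10 = 0.01832845 m
G_linear = 0.66000 * (pi * 9.3100 / 0.01832845)^2 = 1.680705e+06
G_dBi = 10 * log10(1.680705e+06) = 62.25 dBi

62.25 dBi


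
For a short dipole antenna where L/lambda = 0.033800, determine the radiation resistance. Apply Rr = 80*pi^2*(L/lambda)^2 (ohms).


Rr = 80 * pi^2 * (0.033800)^2 = 80 * 9.869604 * 1.142440e-03 = 0.9020 ohm

0.9020 ohm


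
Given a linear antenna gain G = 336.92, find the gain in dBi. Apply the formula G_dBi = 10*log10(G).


G_dBi = 10 * log10(336.92) = 25.28 dBi

25.28 dBi


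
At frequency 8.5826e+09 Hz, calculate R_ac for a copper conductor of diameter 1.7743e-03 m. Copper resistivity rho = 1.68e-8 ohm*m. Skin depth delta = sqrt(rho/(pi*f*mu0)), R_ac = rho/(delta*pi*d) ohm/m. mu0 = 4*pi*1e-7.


delta = sqrt(1.68e-8 / (pi * 8.5826e+09 * 4*pi*1e-7)) = 7.041502e-07 m
R_ac = 1.68e-8 / (7.041502e-07 * pi * 1.7743e-03) = 4.280 ohm/m

4.280 ohm/m


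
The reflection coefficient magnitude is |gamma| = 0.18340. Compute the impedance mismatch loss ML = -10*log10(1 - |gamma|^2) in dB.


ML = -10 * log10(1 - 0.18340^2) = -10 * log10(0.96636444) = 0.1486 dB

0.1486 dB


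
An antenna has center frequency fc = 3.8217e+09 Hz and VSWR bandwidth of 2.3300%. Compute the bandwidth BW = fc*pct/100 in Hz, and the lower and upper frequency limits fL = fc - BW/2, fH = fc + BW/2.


BW = 3.8217e+09 * 2.3300/100 = 8.904561e+07 Hz
fL = 3.8217e+09 - 8.904561e+07/2 = 3.777e+09 Hz
fH = 3.8217e+09 + 8.904561e+07/2 = 3.866e+09 Hz

BW=8.905e+07 Hz, fL=3.777e+09 Hz, fH=3.866e+09 Hz


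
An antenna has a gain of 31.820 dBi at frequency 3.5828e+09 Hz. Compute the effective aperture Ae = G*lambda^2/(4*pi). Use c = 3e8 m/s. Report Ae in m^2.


lambda = c / f = 3.0000e+08 / 3.5828e+09 = 0.08373339 m
G_linear = 10^(31.820/10) = 1520.548
Ae = G_linear * lambda^2 / (4*pi) = 1520.548 * 0.08373339^2 / (4*pi) = 0.8484 m^2

0.8484 m^2


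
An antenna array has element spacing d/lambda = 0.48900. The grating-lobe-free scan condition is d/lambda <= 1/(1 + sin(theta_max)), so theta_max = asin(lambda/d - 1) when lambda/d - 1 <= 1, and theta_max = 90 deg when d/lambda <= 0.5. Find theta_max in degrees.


lambda/d - 1 = 1/0.48900 - 1 = 1.044990 >= 1
d/lambda <= 0.5, so the array can scan to endfire without grating lobes: theta_max = 90 deg

90 deg


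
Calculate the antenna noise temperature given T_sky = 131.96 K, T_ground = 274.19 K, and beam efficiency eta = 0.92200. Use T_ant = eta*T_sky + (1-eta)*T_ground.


T_ant = 0.92200 * 131.96 + (1 - 0.92200) * 274.19 = 143.1 K

143.1 K


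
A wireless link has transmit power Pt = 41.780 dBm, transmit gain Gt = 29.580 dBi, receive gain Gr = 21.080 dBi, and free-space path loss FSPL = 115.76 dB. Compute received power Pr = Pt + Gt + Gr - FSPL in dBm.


Pr = 41.780 + 29.580 + 21.080 - 115.76 = -23.32 dBm

-23.32 dBm


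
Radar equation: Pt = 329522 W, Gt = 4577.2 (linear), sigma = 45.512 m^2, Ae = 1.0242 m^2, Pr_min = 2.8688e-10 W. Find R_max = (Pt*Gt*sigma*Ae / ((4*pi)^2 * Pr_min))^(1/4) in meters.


R^4 = 329522*4577.2*45.512*1.0242 / ((4*pi)^2 * 2.8688e-10) = 1.551940e+18
R_max = 1.551940e+18^0.25 = 35295 m

35295 m


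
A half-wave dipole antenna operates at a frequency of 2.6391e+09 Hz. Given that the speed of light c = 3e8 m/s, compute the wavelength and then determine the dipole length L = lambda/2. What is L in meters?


lambda = c / f = 3.0000e+08 / 2.6391e+09 = 0.1136751 m
L = lambda / 2 = 0.1136751 / 2 = 0.05684 m

0.05684 m


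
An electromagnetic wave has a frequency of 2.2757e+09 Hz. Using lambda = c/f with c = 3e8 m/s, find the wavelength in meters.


lambda = c / f = 3.0000e+08 / 2.2757e+09 = 0.1318 m

0.1318 m


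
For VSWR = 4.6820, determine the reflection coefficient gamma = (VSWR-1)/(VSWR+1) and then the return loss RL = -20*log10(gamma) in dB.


gamma = (4.6820 - 1) / (4.6820 + 1) = 0.6480113
RL = -20 * log10(0.6480113) = 3.768 dB

3.768 dB


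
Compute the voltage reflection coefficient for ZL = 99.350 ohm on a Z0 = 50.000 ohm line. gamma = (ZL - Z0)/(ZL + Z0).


gamma = (99.350 - 50.000) / (99.350 + 50.000) = 0.3304

0.3304


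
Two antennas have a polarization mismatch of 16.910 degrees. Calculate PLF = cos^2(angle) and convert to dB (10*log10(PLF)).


PLF_linear = cos^2(16.910 deg) = 0.9153951
PLF_dB = 10 * log10(0.9153951) = -0.3839 dB

-0.3839 dB


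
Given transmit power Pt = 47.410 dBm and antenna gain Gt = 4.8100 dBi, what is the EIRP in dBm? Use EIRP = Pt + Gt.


EIRP = Pt + Gt = 47.410 + 4.8100 = 52.22 dBm

52.22 dBm


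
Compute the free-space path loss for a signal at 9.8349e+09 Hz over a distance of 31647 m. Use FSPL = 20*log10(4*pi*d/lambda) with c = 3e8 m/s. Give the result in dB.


lambda = c / f = 3.0000e+08 / 9.8349e+09 = 0.03050361 m
FSPL = 20 * log10(4*pi*31647/0.03050361) = 142.3 dB

142.3 dB


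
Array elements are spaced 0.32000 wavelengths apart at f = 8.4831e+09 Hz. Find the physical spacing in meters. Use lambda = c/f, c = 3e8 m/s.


lambda = c / f = 3.0000e+08 / 8.4831e+09 = 0.03536443 m
d = 0.32000 * 0.03536443 = 0.01132 m

0.01132 m


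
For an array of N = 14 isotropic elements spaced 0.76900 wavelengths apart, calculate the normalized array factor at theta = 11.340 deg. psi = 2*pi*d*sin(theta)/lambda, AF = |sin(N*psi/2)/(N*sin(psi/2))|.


psi = 2*pi*0.76900*sin(11.340 deg) = 0.9500742 rad
AF = |sin(14*0.9500742/2) / (14*sin(0.9500742/2))| = 0.05609

0.05609


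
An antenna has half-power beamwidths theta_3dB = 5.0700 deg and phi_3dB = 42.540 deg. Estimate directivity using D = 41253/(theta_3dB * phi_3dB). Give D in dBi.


D_linear = 41253 / (5.0700 * 42.540) = 191.2714
D_dBi = 10 * log10(191.2714) = 22.82 dBi

22.82 dBi


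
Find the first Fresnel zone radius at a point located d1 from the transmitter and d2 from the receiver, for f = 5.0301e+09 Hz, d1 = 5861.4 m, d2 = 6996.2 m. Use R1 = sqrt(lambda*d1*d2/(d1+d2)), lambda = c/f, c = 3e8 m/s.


lambda = c / f = 3.0000e+08 / 5.0301e+09 = 0.05964096 m
R1 = sqrt(0.05964096 * 5861.4 * 6996.2 / (5861.4 + 6996.2)) = 13.79 m

13.79 m


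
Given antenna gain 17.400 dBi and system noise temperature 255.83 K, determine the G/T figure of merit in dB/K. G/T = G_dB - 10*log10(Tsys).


G/T = 17.400 - 10*log10(255.83) = 17.400 - 24.07951 = -6.680 dB/K

-6.680 dB/K


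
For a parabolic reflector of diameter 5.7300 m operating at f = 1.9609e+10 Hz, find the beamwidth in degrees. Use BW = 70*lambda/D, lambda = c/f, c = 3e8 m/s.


lambda = c / f = 3.0000e+08 / 1.9609e+10 = 0.01529910 m
BW = 70 * 0.01529910 / 5.7300 = 0.1869 deg

0.1869 deg


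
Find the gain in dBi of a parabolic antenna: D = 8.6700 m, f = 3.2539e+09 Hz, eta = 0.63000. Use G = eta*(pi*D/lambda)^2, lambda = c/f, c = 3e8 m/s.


lambda = c / f = 3.0000e+08 / 3.2539e+09 = 0.09219706 m
G_linear = 0.63000 * (pi * 8.6700 / 0.09219706)^2 = 54985.01
G_dBi = 10 * log10(54985.01) = 47.40 dBi

47.40 dBi


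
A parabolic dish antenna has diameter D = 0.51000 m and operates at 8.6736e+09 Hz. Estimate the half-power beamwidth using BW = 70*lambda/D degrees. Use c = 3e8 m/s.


lambda = c / f = 3.0000e+08 / 8.6736e+09 = 0.03458771 m
BW = 70 * 0.03458771 / 0.51000 = 4.747 deg

4.747 deg


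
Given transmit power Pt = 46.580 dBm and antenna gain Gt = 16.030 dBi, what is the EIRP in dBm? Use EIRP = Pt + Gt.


EIRP = Pt + Gt = 46.580 + 16.030 = 62.61 dBm

62.61 dBm


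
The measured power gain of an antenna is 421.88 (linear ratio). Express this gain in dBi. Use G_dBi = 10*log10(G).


G_dBi = 10 * log10(421.88) = 26.25 dBi

26.25 dBi


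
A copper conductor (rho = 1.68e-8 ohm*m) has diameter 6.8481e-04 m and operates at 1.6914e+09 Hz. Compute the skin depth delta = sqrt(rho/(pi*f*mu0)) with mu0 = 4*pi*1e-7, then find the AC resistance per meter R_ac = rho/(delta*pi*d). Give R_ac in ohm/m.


delta = sqrt(1.68e-8 / (pi * 1.6914e+09 * 4*pi*1e-7)) = 1.586177e-06 m
R_ac = 1.68e-8 / (1.586177e-06 * pi * 6.8481e-04) = 4.923 ohm/m

4.923 ohm/m


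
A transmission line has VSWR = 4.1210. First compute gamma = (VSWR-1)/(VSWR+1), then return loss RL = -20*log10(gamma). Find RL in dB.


gamma = (4.1210 - 1) / (4.1210 + 1) = 0.6094513
RL = -20 * log10(0.6094513) = 4.301 dB

4.301 dB


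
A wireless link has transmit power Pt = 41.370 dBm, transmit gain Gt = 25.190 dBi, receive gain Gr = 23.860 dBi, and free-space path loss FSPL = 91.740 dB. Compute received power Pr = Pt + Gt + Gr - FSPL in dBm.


Pr = 41.370 + 25.190 + 23.860 - 91.740 = -1.32 dBm

-1.32 dBm


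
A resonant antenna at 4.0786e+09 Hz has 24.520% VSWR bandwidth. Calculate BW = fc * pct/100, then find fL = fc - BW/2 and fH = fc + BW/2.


BW = 4.0786e+09 * 24.520/100 = 1.000073e+09 Hz
fL = 4.0786e+09 - 1.000073e+09/2 = 3.579e+09 Hz
fH = 4.0786e+09 + 1.000073e+09/2 = 4.579e+09 Hz

BW=1.000e+09 Hz, fL=3.579e+09 Hz, fH=4.579e+09 Hz


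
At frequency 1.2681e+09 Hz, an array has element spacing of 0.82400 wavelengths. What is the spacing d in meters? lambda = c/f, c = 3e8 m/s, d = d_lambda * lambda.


lambda = c / f = 3.0000e+08 / 1.2681e+09 = 0.2365744 m
d = 0.82400 * 0.2365744 = 0.1949 m

0.1949 m


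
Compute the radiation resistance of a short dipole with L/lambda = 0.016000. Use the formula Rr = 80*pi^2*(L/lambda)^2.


Rr = 80 * pi^2 * (0.016000)^2 = 80 * 9.869604 * 2.560000e-04 = 0.2021 ohm

0.2021 ohm


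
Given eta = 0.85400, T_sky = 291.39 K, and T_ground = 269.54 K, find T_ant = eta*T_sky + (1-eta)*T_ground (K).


T_ant = 0.85400 * 291.39 + (1 - 0.85400) * 269.54 = 288.2 K

288.2 K


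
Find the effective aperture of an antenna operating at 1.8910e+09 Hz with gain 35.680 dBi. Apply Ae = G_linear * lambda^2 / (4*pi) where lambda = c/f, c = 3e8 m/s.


lambda = c / f = 3.0000e+08 / 1.8910e+09 = 0.1586462 m
G_linear = 10^(35.680/10) = 3698.282
Ae = G_linear * lambda^2 / (4*pi) = 3698.282 * 0.1586462^2 / (4*pi) = 7.407 m^2

7.407 m^2


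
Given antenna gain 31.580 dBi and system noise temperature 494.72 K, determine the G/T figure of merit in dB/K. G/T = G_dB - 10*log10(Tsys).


G/T = 31.580 - 10*log10(494.72) = 31.580 - 26.94359 = 4.636 dB/K

4.636 dB/K


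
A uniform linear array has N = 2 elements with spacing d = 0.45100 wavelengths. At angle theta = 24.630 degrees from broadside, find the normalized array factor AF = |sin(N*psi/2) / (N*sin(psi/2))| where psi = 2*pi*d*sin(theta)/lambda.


psi = 2*pi*0.45100*sin(24.630 deg) = 1.180971 rad
AF = |sin(2*1.180971/2) / (2*sin(1.180971/2))| = 0.8307

0.8307


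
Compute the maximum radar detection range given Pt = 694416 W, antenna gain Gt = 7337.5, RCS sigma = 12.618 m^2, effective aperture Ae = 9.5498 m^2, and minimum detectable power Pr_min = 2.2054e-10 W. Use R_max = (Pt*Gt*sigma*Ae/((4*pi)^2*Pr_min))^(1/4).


R^4 = 694416*7337.5*12.618*9.5498 / ((4*pi)^2 * 2.2054e-10) = 1.762972e+19
R_max = 1.762972e+19^0.25 = 64798 m

64798 m


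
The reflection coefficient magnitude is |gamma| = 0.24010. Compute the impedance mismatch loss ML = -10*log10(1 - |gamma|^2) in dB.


ML = -10 * log10(1 - 0.24010^2) = -10 * log10(0.94235199) = 0.2579 dB

0.2579 dB


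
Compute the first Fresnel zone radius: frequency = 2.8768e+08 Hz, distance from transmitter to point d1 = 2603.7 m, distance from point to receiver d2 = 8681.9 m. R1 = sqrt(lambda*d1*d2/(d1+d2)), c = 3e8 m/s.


lambda = c / f = 3.0000e+08 / 2.8768e+08 = 1.042825 m
R1 = sqrt(1.042825 * 2603.7 * 8681.9 / (2603.7 + 8681.9)) = 45.70 m

45.70 m


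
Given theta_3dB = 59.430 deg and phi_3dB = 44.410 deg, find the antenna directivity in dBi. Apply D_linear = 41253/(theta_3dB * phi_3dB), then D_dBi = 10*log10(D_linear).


D_linear = 41253 / (59.430 * 44.410) = 15.63036
D_dBi = 10 * log10(15.63036) = 11.94 dBi

11.94 dBi


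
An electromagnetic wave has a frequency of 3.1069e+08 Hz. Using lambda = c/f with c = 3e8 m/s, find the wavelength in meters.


lambda = c / f = 3.0000e+08 / 3.1069e+08 = 0.9656 m

0.9656 m


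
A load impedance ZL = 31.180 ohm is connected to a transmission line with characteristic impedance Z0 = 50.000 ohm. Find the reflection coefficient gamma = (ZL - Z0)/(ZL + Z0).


gamma = (31.180 - 50.000) / (31.180 + 50.000) = -0.2318

-0.2318


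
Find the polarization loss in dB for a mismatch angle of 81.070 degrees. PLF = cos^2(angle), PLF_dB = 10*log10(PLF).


PLF_linear = cos^2(81.070 deg) = 0.02409563
PLF_dB = 10 * log10(0.02409563) = -16.18 dB

-16.18 dB


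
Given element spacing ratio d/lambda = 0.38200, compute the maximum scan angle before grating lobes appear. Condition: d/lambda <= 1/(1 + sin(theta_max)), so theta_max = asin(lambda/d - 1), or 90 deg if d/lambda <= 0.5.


lambda/d - 1 = 1/0.38200 - 1 = 1.617801 >= 1
d/lambda <= 0.5, so the array can scan to endfire without grating lobes: theta_max = 90 deg

90 deg


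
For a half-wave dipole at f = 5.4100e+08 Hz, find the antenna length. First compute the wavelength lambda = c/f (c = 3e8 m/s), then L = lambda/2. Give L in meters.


lambda = c / f = 3.0000e+08 / 5.4100e+08 = 0.5545287 m
L = lambda / 2 = 0.5545287 / 2 = 0.2773 m

0.2773 m


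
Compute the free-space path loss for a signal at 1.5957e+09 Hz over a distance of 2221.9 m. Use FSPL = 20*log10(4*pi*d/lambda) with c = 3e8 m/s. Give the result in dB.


lambda = c / f = 3.0000e+08 / 1.5957e+09 = 0.1880053 m
FSPL = 20 * log10(4*pi*2221.9/0.1880053) = 103.4 dB

103.4 dB


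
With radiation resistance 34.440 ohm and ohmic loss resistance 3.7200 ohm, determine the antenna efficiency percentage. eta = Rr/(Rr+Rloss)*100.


eta = 34.440 / (34.440 + 3.7200) * 100 = 90.25%

90.25%


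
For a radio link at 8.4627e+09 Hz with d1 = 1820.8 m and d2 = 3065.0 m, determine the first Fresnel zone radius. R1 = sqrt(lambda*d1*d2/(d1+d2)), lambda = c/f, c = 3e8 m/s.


lambda = c / f = 3.0000e+08 / 8.4627e+09 = 0.03544968 m
R1 = sqrt(0.03544968 * 1820.8 * 3065.0 / (1820.8 + 3065.0)) = 6.363 m

6.363 m


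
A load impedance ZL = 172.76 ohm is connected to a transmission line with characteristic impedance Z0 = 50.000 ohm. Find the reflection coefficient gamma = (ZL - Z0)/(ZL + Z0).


gamma = (172.76 - 50.000) / (172.76 + 50.000) = 0.5511

0.5511


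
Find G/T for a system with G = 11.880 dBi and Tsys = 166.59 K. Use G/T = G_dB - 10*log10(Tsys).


G/T = 11.880 - 10*log10(166.59) = 11.880 - 22.21649 = -10.34 dB/K

-10.34 dB/K


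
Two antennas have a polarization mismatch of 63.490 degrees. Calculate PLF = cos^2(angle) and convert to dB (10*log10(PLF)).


PLF_linear = cos^2(63.490 deg) = 0.1992319
PLF_dB = 10 * log10(0.1992319) = -7.006 dB

-7.006 dB


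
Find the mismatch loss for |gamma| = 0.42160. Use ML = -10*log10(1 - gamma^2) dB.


ML = -10 * log10(1 - 0.42160^2) = -10 * log10(0.82225344) = 0.8499 dB

0.8499 dB


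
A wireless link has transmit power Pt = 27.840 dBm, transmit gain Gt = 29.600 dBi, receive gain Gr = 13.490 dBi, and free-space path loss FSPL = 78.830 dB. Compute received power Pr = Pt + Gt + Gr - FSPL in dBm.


Pr = 27.840 + 29.600 + 13.490 - 78.830 = -7.90 dBm

-7.90 dBm


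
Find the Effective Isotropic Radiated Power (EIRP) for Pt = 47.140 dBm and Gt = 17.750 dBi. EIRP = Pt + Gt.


EIRP = Pt + Gt = 47.140 + 17.750 = 64.89 dBm

64.89 dBm


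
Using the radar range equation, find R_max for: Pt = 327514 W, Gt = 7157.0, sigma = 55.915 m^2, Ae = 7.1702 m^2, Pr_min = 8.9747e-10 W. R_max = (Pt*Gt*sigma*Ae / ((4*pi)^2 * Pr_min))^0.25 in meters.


R^4 = 327514*7157.0*55.915*7.1702 / ((4*pi)^2 * 8.9747e-10) = 6.631027e+18
R_max = 6.631027e+18^0.25 = 50745 m

50745 m


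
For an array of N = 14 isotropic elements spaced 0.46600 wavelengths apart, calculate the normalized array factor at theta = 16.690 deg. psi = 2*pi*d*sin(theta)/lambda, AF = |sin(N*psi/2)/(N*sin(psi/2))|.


psi = 2*pi*0.46600*sin(16.690 deg) = 0.8408919 rad
AF = |sin(14*0.8408919/2) / (14*sin(0.8408919/2))| = 0.06765

0.06765


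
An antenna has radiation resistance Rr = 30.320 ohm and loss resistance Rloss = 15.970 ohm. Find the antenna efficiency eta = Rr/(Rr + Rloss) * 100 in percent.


eta = 30.320 / (30.320 + 15.970) * 100 = 65.50%

65.50%


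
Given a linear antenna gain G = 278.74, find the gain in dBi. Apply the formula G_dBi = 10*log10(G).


G_dBi = 10 * log10(278.74) = 24.45 dBi

24.45 dBi


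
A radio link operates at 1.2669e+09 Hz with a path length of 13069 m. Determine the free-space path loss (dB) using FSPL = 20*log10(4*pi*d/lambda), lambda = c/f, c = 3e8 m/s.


lambda = c / f = 3.0000e+08 / 1.2669e+09 = 0.2367985 m
FSPL = 20 * log10(4*pi*13069/0.2367985) = 116.8 dB

116.8 dB


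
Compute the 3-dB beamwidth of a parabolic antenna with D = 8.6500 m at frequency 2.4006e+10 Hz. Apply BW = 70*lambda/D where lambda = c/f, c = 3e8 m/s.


lambda = c / f = 3.0000e+08 / 2.4006e+10 = 0.01249688 m
BW = 70 * 0.01249688 / 8.6500 = 0.1011 deg

0.1011 deg


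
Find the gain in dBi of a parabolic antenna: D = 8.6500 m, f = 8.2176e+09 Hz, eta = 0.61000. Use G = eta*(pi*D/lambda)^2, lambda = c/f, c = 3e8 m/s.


lambda = c / f = 3.0000e+08 / 8.2176e+09 = 0.03650701 m
G_linear = 0.61000 * (pi * 8.6500 / 0.03650701)^2 = 337994.2
G_dBi = 10 * log10(337994.2) = 55.29 dBi

55.29 dBi


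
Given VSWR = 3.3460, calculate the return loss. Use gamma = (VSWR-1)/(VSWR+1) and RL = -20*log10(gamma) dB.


gamma = (3.3460 - 1) / (3.3460 + 1) = 0.5398067
RL = -20 * log10(0.5398067) = 5.355 dB

5.355 dB


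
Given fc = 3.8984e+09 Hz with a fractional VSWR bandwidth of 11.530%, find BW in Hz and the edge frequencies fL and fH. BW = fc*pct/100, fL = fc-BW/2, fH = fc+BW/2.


BW = 3.8984e+09 * 11.530/100 = 4.494855e+08 Hz
fL = 3.8984e+09 - 4.494855e+08/2 = 3.674e+09 Hz
fH = 3.8984e+09 + 4.494855e+08/2 = 4.123e+09 Hz

BW=4.495e+08 Hz, fL=3.674e+09 Hz, fH=4.123e+09 Hz


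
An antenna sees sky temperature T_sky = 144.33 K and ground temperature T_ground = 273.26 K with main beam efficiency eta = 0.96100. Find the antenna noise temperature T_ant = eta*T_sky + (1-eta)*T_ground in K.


T_ant = 0.96100 * 144.33 + (1 - 0.96100) * 273.26 = 149.4 K

149.4 K


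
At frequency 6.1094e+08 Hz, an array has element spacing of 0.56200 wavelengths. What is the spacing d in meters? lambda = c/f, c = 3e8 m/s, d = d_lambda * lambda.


lambda = c / f = 3.0000e+08 / 6.1094e+08 = 0.4910466 m
d = 0.56200 * 0.4910466 = 0.2760 m

0.2760 m


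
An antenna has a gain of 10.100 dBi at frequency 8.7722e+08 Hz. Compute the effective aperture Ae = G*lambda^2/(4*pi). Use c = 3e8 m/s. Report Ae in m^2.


lambda = c / f = 3.0000e+08 / 8.7722e+08 = 0.3419895 m
G_linear = 10^(10.100/10) = 10.23293
Ae = G_linear * lambda^2 / (4*pi) = 10.23293 * 0.3419895^2 / (4*pi) = 0.09524 m^2

0.09524 m^2


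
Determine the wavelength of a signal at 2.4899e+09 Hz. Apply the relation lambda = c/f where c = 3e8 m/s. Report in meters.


lambda = c / f = 3.0000e+08 / 2.4899e+09 = 0.1205 m

0.1205 m


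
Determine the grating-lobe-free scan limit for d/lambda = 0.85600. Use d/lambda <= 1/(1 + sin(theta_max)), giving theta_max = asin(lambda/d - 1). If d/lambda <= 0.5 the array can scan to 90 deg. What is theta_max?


lambda/d - 1 = 1/0.85600 - 1 = 0.1682243
theta_max = asin(0.1682243) = 9.685 deg

9.685 deg


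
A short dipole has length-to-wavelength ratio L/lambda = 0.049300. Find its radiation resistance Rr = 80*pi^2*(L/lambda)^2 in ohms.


Rr = 80 * pi^2 * (0.049300)^2 = 80 * 9.869604 * 2.430490e-03 = 1.919 ohm

1.919 ohm


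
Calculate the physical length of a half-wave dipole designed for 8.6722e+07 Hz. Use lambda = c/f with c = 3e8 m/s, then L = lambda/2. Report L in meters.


lambda = c / f = 3.0000e+08 / 8.6722e+07 = 3.459330 m
L = lambda / 2 = 3.459330 / 2 = 1.730 m

1.730 m


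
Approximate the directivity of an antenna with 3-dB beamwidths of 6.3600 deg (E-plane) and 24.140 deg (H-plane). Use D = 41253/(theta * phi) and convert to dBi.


D_linear = 41253 / (6.3600 * 24.140) = 268.6960
D_dBi = 10 * log10(268.6960) = 24.29 dBi

24.29 dBi


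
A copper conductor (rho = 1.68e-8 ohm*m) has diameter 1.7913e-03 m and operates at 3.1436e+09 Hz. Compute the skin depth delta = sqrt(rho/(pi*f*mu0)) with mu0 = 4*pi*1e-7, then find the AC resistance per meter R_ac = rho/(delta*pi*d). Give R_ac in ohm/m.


delta = sqrt(1.68e-8 / (pi * 3.1436e+09 * 4*pi*1e-7)) = 1.163486e-06 m
R_ac = 1.68e-8 / (1.163486e-06 * pi * 1.7913e-03) = 2.566 ohm/m

2.566 ohm/m


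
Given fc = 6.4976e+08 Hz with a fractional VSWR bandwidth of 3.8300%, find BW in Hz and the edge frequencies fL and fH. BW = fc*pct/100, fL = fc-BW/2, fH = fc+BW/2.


BW = 6.4976e+08 * 3.8300/100 = 2.488581e+07 Hz
fL = 6.4976e+08 - 2.488581e+07/2 = 6.373e+08 Hz
fH = 6.4976e+08 + 2.488581e+07/2 = 6.622e+08 Hz

BW=2.489e+07 Hz, fL=6.373e+08 Hz, fH=6.622e+08 Hz


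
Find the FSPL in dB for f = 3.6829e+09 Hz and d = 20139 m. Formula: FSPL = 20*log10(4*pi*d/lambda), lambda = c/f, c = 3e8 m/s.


lambda = c / f = 3.0000e+08 / 3.6829e+09 = 0.08145755 m
FSPL = 20 * log10(4*pi*20139/0.08145755) = 129.8 dB

129.8 dB


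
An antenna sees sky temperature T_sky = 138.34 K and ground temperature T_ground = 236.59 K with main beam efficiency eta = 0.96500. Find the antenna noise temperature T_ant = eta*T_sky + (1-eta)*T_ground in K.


T_ant = 0.96500 * 138.34 + (1 - 0.96500) * 236.59 = 141.8 K

141.8 K


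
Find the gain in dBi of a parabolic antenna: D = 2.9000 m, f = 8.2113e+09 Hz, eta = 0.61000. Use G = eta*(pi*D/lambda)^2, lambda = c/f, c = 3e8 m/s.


lambda = c / f = 3.0000e+08 / 8.2113e+09 = 0.03653502 m
G_linear = 0.61000 * (pi * 2.9000 / 0.03653502)^2 = 37932.10
G_dBi = 10 * log10(37932.10) = 45.79 dBi

45.79 dBi


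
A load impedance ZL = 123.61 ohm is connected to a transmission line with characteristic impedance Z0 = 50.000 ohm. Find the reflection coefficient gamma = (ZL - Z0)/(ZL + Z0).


gamma = (123.61 - 50.000) / (123.61 + 50.000) = 0.4240

0.4240


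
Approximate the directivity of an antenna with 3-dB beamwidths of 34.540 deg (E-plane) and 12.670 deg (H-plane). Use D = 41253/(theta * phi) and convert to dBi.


D_linear = 41253 / (34.540 * 12.670) = 94.26633
D_dBi = 10 * log10(94.26633) = 19.74 dBi

19.74 dBi


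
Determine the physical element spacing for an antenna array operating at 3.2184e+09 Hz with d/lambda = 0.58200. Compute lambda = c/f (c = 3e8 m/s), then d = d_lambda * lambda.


lambda = c / f = 3.0000e+08 / 3.2184e+09 = 0.09321402 m
d = 0.58200 * 0.09321402 = 0.05425 m

0.05425 m


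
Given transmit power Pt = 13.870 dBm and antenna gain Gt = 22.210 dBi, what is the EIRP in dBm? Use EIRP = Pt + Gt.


EIRP = Pt + Gt = 13.870 + 22.210 = 36.08 dBm

36.08 dBm


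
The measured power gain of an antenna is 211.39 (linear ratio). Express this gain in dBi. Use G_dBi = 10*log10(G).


G_dBi = 10 * log10(211.39) = 23.25 dBi

23.25 dBi


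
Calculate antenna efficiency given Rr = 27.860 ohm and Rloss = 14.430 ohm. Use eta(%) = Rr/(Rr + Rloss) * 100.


eta = 27.860 / (27.860 + 14.430) * 100 = 65.88%

65.88%


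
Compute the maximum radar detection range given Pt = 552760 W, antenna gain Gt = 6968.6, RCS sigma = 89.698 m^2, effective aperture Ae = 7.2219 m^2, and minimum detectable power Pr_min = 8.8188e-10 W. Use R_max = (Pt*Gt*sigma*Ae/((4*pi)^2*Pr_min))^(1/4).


R^4 = 552760*6968.6*89.698*7.2219 / ((4*pi)^2 * 8.8188e-10) = 1.791790e+19
R_max = 1.791790e+19^0.25 = 65061 m

65061 m


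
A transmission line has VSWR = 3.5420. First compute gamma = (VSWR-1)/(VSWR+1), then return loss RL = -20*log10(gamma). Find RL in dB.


gamma = (3.5420 - 1) / (3.5420 + 1) = 0.5596653
RL = -20 * log10(0.5596653) = 5.041 dB

5.041 dB


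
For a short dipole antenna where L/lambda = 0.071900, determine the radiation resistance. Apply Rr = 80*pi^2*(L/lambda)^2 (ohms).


Rr = 80 * pi^2 * (0.071900)^2 = 80 * 9.869604 * 5.169610e-03 = 4.082 ohm

4.082 ohm


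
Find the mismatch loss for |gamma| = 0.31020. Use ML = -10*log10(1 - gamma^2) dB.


ML = -10 * log10(1 - 0.31020^2) = -10 * log10(0.90377596) = 0.4394 dB

0.4394 dB


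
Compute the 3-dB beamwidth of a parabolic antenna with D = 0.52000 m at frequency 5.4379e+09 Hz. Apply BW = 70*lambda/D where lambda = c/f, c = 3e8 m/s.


lambda = c / f = 3.0000e+08 / 5.4379e+09 = 0.05516836 m
BW = 70 * 0.05516836 / 0.52000 = 7.427 deg

7.427 deg


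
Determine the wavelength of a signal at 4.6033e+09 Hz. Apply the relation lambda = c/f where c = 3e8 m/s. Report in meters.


lambda = c / f = 3.0000e+08 / 4.6033e+09 = 0.06517 m

0.06517 m


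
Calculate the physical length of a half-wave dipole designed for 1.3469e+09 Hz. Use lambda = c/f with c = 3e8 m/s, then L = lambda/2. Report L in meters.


lambda = c / f = 3.0000e+08 / 1.3469e+09 = 0.2227337 m
L = lambda / 2 = 0.2227337 / 2 = 0.1114 m

0.1114 m


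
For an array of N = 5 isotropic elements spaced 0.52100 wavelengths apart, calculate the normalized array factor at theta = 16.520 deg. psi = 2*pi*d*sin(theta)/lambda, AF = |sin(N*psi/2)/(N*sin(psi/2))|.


psi = 2*pi*0.52100*sin(16.520 deg) = 0.9308310 rad
AF = |sin(5*0.9308310/2) / (5*sin(0.9308310/2))| = 0.3242

0.3242


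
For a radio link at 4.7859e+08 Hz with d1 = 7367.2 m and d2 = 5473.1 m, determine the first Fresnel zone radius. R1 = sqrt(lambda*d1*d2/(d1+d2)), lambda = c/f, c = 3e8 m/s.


lambda = c / f = 3.0000e+08 / 4.7859e+08 = 0.6268413 m
R1 = sqrt(0.6268413 * 7367.2 * 5473.1 / (7367.2 + 5473.1)) = 44.37 m

44.37 m


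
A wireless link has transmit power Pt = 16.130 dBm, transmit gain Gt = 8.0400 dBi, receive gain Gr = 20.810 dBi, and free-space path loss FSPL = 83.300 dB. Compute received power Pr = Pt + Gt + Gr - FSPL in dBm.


Pr = 16.130 + 8.0400 + 20.810 - 83.300 = -38.32 dBm

-38.32 dBm


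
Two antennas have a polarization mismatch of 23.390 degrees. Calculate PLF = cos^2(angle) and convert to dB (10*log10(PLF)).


PLF_linear = cos^2(23.390 deg) = 0.8424008
PLF_dB = 10 * log10(0.8424008) = -0.7448 dB

-0.7448 dB


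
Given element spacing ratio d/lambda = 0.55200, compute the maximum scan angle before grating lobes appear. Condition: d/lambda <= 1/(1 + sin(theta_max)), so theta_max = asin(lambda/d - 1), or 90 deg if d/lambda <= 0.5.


lambda/d - 1 = 1/0.55200 - 1 = 0.8115942
theta_max = asin(0.8115942) = 54.25 deg

54.25 deg


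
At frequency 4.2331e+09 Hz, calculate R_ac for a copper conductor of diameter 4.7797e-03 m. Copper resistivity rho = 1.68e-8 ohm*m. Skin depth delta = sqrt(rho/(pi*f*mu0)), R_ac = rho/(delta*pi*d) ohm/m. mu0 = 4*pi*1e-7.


delta = sqrt(1.68e-8 / (pi * 4.2331e+09 * 4*pi*1e-7)) = 1.002641e-06 m
R_ac = 1.68e-8 / (1.002641e-06 * pi * 4.7797e-03) = 1.116 ohm/m

1.116 ohm/m


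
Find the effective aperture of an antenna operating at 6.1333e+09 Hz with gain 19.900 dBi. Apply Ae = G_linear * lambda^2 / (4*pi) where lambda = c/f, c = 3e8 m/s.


lambda = c / f = 3.0000e+08 / 6.1333e+09 = 0.04891331 m
G_linear = 10^(19.900/10) = 97.72372
Ae = G_linear * lambda^2 / (4*pi) = 97.72372 * 0.04891331^2 / (4*pi) = 0.01861 m^2

0.01861 m^2


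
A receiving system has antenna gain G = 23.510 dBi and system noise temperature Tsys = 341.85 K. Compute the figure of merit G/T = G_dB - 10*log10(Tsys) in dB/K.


G/T = 23.510 - 10*log10(341.85) = 23.510 - 25.33836 = -1.828 dB/K

-1.828 dB/K


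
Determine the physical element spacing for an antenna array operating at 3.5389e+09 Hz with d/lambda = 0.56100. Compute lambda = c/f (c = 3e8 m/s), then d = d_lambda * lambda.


lambda = c / f = 3.0000e+08 / 3.5389e+09 = 0.08477210 m
d = 0.56100 * 0.08477210 = 0.04756 m

0.04756 m


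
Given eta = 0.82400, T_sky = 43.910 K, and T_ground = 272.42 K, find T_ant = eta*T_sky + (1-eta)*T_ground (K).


T_ant = 0.82400 * 43.910 + (1 - 0.82400) * 272.42 = 84.13 K

84.13 K


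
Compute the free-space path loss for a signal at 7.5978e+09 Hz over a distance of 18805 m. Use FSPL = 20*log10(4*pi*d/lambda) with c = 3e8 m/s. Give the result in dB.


lambda = c / f = 3.0000e+08 / 7.5978e+09 = 0.03948511 m
FSPL = 20 * log10(4*pi*18805/0.03948511) = 135.5 dB

135.5 dB


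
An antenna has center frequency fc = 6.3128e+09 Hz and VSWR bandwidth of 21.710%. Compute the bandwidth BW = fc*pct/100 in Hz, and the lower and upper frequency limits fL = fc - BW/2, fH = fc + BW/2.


BW = 6.3128e+09 * 21.710/100 = 1.370509e+09 Hz
fL = 6.3128e+09 - 1.370509e+09/2 = 5.628e+09 Hz
fH = 6.3128e+09 + 1.370509e+09/2 = 6.998e+09 Hz

BW=1.371e+09 Hz, fL=5.628e+09 Hz, fH=6.998e+09 Hz


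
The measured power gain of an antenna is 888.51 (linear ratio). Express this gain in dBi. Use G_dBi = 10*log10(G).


G_dBi = 10 * log10(888.51) = 29.49 dBi

29.49 dBi


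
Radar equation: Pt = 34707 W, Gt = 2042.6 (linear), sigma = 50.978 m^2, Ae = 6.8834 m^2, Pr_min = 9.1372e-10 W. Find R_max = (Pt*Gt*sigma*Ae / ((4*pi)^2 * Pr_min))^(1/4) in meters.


R^4 = 34707*2042.6*50.978*6.8834 / ((4*pi)^2 * 9.1372e-10) = 1.724064e+17
R_max = 1.724064e+17^0.25 = 20377 m

20377 m


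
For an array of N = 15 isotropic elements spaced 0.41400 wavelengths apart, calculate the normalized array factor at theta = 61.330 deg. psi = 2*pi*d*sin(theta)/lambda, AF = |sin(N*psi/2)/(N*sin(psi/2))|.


psi = 2*pi*0.41400*sin(61.330 deg) = 2.282320 rad
AF = |sin(15*2.282320/2) / (15*sin(2.282320/2))| = 0.07238

0.07238


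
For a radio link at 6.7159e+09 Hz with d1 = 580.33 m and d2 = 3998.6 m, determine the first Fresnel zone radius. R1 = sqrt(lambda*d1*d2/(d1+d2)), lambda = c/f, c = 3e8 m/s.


lambda = c / f = 3.0000e+08 / 6.7159e+09 = 0.04467011 m
R1 = sqrt(0.04467011 * 580.33 * 3998.6 / (580.33 + 3998.6)) = 4.758 m

4.758 m


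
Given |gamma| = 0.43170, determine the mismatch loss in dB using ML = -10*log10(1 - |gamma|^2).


ML = -10 * log10(1 - 0.43170^2) = -10 * log10(0.81363511) = 0.8957 dB

0.8957 dB


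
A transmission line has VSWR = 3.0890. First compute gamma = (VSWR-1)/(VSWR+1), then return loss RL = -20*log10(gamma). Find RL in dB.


gamma = (3.0890 - 1) / (3.0890 + 1) = 0.5108829
RL = -20 * log10(0.5108829) = 5.834 dB

5.834 dB


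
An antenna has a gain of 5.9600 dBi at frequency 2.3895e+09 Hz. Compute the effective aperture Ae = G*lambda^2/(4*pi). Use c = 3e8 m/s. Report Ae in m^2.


lambda = c / f = 3.0000e+08 / 2.3895e+09 = 0.1255493 m
G_linear = 10^(5.9600/10) = 3.944573
Ae = G_linear * lambda^2 / (4*pi) = 3.944573 * 0.1255493^2 / (4*pi) = 4.948e-03 m^2

4.948e-03 m^2


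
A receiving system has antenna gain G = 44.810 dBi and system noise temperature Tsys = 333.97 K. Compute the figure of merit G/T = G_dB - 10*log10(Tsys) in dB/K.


G/T = 44.810 - 10*log10(333.97) = 44.810 - 25.23707 = 19.57 dB/K

19.57 dB/K


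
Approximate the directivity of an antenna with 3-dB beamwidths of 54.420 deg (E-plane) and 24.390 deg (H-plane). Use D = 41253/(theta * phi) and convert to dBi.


D_linear = 41253 / (54.420 * 24.390) = 31.08030
D_dBi = 10 * log10(31.08030) = 14.92 dBi

14.92 dBi


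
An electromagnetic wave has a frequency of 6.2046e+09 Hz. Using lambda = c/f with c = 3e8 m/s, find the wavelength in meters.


lambda = c / f = 3.0000e+08 / 6.2046e+09 = 0.04835 m

0.04835 m


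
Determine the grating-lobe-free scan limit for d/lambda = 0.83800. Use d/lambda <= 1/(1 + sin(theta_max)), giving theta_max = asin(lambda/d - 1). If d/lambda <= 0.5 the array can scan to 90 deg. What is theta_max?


lambda/d - 1 = 1/0.83800 - 1 = 0.1933174
theta_max = asin(0.1933174) = 11.15 deg

11.15 deg


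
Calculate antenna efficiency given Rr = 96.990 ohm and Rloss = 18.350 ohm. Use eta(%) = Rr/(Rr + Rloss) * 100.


eta = 96.990 / (96.990 + 18.350) * 100 = 84.09%

84.09%


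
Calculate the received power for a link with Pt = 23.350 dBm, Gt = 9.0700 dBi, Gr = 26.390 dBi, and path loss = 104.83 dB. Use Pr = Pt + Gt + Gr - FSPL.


Pr = 23.350 + 9.0700 + 26.390 - 104.83 = -46.02 dBm

-46.02 dBm


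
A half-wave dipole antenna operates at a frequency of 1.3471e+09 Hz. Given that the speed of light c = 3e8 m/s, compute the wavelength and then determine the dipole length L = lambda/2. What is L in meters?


lambda = c / f = 3.0000e+08 / 1.3471e+09 = 0.2227006 m
L = lambda / 2 = 0.2227006 / 2 = 0.1114 m

0.1114 m


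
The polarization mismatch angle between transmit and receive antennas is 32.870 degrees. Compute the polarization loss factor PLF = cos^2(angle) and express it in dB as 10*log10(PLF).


PLF_linear = cos^2(32.870 deg) = 0.7054390
PLF_dB = 10 * log10(0.7054390) = -1.515 dB

-1.515 dB


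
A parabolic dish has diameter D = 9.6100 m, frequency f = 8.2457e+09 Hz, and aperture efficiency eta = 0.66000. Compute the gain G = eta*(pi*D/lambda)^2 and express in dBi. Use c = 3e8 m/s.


lambda = c / f = 3.0000e+08 / 8.2457e+09 = 0.03638260 m
G_linear = 0.66000 * (pi * 9.6100 / 0.03638260)^2 = 454467.7
G_dBi = 10 * log10(454467.7) = 56.58 dBi

56.58 dBi


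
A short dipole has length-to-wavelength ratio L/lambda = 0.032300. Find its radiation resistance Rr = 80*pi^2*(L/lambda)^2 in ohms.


Rr = 80 * pi^2 * (0.032300)^2 = 80 * 9.869604 * 1.043290e-03 = 0.8237 ohm

0.8237 ohm


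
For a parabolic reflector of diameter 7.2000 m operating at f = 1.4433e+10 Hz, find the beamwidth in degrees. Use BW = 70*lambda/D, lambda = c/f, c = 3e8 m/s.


lambda = c / f = 3.0000e+08 / 1.4433e+10 = 0.02078570 m
BW = 70 * 0.02078570 / 7.2000 = 0.2021 deg

0.2021 deg


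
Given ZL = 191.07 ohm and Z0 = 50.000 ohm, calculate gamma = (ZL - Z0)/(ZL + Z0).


gamma = (191.07 - 50.000) / (191.07 + 50.000) = 0.5852

0.5852


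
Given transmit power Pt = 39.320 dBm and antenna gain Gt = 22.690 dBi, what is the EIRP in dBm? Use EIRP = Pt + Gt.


EIRP = Pt + Gt = 39.320 + 22.690 = 62.01 dBm

62.01 dBm


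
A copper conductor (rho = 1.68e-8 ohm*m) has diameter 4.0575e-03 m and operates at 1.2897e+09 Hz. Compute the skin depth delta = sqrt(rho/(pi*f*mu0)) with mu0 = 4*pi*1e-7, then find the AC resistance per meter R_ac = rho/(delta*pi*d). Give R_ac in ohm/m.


delta = sqrt(1.68e-8 / (pi * 1.2897e+09 * 4*pi*1e-7)) = 1.816479e-06 m
R_ac = 1.68e-8 / (1.816479e-06 * pi * 4.0575e-03) = 0.7256 ohm/m

0.7256 ohm/m


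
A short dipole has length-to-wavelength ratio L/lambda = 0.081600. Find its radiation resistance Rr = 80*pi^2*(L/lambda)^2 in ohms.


Rr = 80 * pi^2 * (0.081600)^2 = 80 * 9.869604 * 6.658560e-03 = 5.257 ohm

5.257 ohm


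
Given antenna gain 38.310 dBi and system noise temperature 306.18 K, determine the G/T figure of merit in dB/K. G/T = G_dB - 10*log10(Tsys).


G/T = 38.310 - 10*log10(306.18) = 38.310 - 24.85977 = 13.45 dB/K

13.45 dB/K


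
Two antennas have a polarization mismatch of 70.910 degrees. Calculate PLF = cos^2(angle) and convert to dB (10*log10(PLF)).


PLF_linear = cos^2(70.910 deg) = 0.1069636
PLF_dB = 10 * log10(0.1069636) = -9.708 dB

-9.708 dB


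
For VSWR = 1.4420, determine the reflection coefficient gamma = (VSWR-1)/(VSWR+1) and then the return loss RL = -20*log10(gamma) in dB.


gamma = (1.4420 - 1) / (1.4420 + 1) = 0.1809992
RL = -20 * log10(0.1809992) = 14.85 dB

14.85 dB


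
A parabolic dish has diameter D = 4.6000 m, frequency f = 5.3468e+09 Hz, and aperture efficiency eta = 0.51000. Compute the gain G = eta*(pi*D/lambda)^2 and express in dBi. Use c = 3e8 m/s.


lambda = c / f = 3.0000e+08 / 5.3468e+09 = 0.05610833 m
G_linear = 0.51000 * (pi * 4.6000 / 0.05610833)^2 = 33832.25
G_dBi = 10 * log10(33832.25) = 45.29 dBi

45.29 dBi


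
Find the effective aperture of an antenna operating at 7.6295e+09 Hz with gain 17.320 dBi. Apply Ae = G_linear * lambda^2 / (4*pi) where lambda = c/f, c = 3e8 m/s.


lambda = c / f = 3.0000e+08 / 7.6295e+09 = 0.03932106 m
G_linear = 10^(17.320/10) = 53.95106
Ae = G_linear * lambda^2 / (4*pi) = 53.95106 * 0.03932106^2 / (4*pi) = 6.638e-03 m^2

6.638e-03 m^2


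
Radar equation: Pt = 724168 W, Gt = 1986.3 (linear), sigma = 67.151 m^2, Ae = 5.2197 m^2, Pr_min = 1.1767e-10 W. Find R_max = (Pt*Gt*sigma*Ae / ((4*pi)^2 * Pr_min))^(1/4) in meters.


R^4 = 724168*1986.3*67.151*5.2197 / ((4*pi)^2 * 1.1767e-10) = 2.713293e+19
R_max = 2.713293e+19^0.25 = 72173 m

72173 m


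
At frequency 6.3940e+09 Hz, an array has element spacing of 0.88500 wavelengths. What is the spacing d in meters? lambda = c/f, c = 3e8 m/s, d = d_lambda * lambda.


lambda = c / f = 3.0000e+08 / 6.3940e+09 = 0.04691899 m
d = 0.88500 * 0.04691899 = 0.04152 m

0.04152 m
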